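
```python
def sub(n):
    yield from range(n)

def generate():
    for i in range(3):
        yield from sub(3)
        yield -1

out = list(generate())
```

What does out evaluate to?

Step 1: For each i in range(3):
  i=0: yield from sub(3) -> [0, 1, 2], then yield -1
  i=1: yield from sub(3) -> [0, 1, 2], then yield -1
  i=2: yield from sub(3) -> [0, 1, 2], then yield -1
Therefore out = [0, 1, 2, -1, 0, 1, 2, -1, 0, 1, 2, -1].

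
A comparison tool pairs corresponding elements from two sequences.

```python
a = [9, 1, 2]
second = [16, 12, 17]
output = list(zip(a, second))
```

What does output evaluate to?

Step 1: zip pairs elements at same index:
  Index 0: (9, 16)
  Index 1: (1, 12)
  Index 2: (2, 17)
Therefore output = [(9, 16), (1, 12), (2, 17)].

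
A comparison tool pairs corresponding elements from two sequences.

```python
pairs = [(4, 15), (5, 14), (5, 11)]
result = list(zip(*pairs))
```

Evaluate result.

Step 1: zip(*pairs) transposes: unzips [(4, 15), (5, 14), (5, 11)] into separate sequences.
Step 2: First elements: (4, 5, 5), second elements: (15, 14, 11).
Therefore result = [(4, 5, 5), (15, 14, 11)].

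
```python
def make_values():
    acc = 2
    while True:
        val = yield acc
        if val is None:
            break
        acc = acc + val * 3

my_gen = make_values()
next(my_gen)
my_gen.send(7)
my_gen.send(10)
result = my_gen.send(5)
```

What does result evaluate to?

Step 1: next() -> yield acc=2.
Step 2: send(7) -> val=7, acc = 2 + 7*3 = 23, yield 23.
Step 3: send(10) -> val=10, acc = 23 + 10*3 = 53, yield 53.
Step 4: send(5) -> val=5, acc = 53 + 5*3 = 68, yield 68.
Therefore result = 68.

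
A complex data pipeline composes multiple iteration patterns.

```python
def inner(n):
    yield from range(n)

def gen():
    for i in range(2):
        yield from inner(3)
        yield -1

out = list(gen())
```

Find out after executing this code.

Step 1: For each i in range(2):
  i=0: yield from inner(3) -> [0, 1, 2], then yield -1
  i=1: yield from inner(3) -> [0, 1, 2], then yield -1
Therefore out = [0, 1, 2, -1, 0, 1, 2, -1].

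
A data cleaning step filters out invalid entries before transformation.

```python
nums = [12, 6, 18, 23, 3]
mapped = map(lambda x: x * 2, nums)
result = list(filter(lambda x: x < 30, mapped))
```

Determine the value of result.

Step 1: Map x * 2:
  12 -> 24
  6 -> 12
  18 -> 36
  23 -> 46
  3 -> 6
Step 2: Filter for < 30:
  24: kept
  12: kept
  36: removed
  46: removed
  6: kept
Therefore result = [24, 12, 6].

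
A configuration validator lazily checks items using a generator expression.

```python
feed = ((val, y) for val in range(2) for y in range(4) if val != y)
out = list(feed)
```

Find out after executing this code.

Step 1: Nested generator over range(2) x range(4) where val != y:
  (0, 0): excluded (val == y)
  (0, 1): included
  (0, 2): included
  (0, 3): included
  (1, 0): included
  (1, 1): excluded (val == y)
  (1, 2): included
  (1, 3): included
Therefore out = [(0, 1), (0, 2), (0, 3), (1, 0), (1, 2), (1, 3)].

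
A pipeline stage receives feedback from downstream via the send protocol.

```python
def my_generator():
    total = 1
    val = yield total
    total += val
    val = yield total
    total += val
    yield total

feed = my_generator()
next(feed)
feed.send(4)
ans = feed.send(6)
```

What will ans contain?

Step 1: next() -> yield total=1.
Step 2: send(4) -> val=4, total = 1+4 = 5, yield 5.
Step 3: send(6) -> val=6, total = 5+6 = 11, yield 11.
Therefore ans = 11.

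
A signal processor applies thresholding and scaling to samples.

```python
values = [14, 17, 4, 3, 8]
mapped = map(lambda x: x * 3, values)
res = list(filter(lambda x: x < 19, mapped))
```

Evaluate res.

Step 1: Map x * 3:
  14 -> 42
  17 -> 51
  4 -> 12
  3 -> 9
  8 -> 24
Step 2: Filter for < 19:
  42: removed
  51: removed
  12: kept
  9: kept
  24: removed
Therefore res = [12, 9].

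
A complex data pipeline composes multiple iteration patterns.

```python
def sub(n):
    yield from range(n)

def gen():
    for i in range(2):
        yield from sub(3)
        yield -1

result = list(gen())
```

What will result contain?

Step 1: For each i in range(2):
  i=0: yield from sub(3) -> [0, 1, 2], then yield -1
  i=1: yield from sub(3) -> [0, 1, 2], then yield -1
Therefore result = [0, 1, 2, -1, 0, 1, 2, -1].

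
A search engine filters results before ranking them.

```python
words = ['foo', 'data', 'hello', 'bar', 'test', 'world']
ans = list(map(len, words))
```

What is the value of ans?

Step 1: Map len() to each word:
  'foo' -> 3
  'data' -> 4
  'hello' -> 5
  'bar' -> 3
  'test' -> 4
  'world' -> 5
Therefore ans = [3, 4, 5, 3, 4, 5].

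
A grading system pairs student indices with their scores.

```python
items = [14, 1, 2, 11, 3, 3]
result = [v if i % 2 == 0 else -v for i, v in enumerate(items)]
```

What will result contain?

Step 1: For each (i, v), keep v if i is even, negate if odd:
  i=0 (even): keep 14
  i=1 (odd): negate to -1
  i=2 (even): keep 2
  i=3 (odd): negate to -11
  i=4 (even): keep 3
  i=5 (odd): negate to -3
Therefore result = [14, -1, 2, -11, 3, -3].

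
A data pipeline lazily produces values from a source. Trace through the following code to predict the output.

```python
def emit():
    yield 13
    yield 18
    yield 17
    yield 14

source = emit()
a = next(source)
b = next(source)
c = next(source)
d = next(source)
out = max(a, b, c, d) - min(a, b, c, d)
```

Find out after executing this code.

Step 1: Create generator and consume all values:
  a = next(source) = 13
  b = next(source) = 18
  c = next(source) = 17
  d = next(source) = 14
Step 2: max = 18, min = 13, out = 18 - 13 = 5.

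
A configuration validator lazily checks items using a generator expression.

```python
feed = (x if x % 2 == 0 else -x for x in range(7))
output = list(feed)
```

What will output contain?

Step 1: For each x in range(7), yield x if even, else -x:
  x=0: even, yield 0
  x=1: odd, yield -1
  x=2: even, yield 2
  x=3: odd, yield -3
  x=4: even, yield 4
  x=5: odd, yield -5
  x=6: even, yield 6
Therefore output = [0, -1, 2, -3, 4, -5, 6].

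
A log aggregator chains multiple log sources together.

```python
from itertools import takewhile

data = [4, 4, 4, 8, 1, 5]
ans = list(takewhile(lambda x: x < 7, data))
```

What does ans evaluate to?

Step 1: takewhile stops at first element >= 7:
  4 < 7: take
  4 < 7: take
  4 < 7: take
  8 >= 7: stop
Therefore ans = [4, 4, 4].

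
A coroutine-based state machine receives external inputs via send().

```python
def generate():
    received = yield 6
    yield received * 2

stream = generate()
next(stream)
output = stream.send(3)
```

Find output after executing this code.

Step 1: next(stream) advances to first yield, producing 6.
Step 2: send(3) resumes, received = 3.
Step 3: yield received * 2 = 3 * 2 = 6.
Therefore output = 6.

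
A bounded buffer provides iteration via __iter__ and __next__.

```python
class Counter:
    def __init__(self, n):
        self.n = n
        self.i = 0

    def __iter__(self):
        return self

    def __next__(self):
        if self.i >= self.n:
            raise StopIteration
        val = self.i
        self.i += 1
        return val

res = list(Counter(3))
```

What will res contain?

Step 1: Counter(3) creates an iterator counting 0 to 2.
Step 2: list() consumes all values: [0, 1, 2].
Therefore res = [0, 1, 2].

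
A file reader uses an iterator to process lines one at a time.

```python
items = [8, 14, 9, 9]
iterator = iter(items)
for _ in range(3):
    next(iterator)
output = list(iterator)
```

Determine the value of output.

Step 1: Create iterator over [8, 14, 9, 9].
Step 2: Advance 3 positions (consuming [8, 14, 9]).
Step 3: list() collects remaining elements: [9].
Therefore output = [9].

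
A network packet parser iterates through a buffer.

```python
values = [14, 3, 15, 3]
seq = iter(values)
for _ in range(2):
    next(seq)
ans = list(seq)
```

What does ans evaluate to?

Step 1: Create iterator over [14, 3, 15, 3].
Step 2: Advance 2 positions (consuming [14, 3]).
Step 3: list() collects remaining elements: [15, 3].
Therefore ans = [15, 3].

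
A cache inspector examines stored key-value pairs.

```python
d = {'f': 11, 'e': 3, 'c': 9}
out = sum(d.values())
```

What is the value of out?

Step 1: d.values() = [11, 3, 9].
Step 2: sum = 23.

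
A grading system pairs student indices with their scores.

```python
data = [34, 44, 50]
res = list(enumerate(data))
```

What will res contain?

Step 1: enumerate pairs each element with its index:
  (0, 34)
  (1, 44)
  (2, 50)
Therefore res = [(0, 34), (1, 44), (2, 50)].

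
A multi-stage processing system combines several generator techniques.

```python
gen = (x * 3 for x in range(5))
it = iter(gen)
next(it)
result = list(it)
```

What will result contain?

Step 1: Generator produces [0, 3, 6, 9, 12].
Step 2: next(it) consumes first element (0).
Step 3: list(it) collects remaining: [3, 6, 9, 12].
Therefore result = [3, 6, 9, 12].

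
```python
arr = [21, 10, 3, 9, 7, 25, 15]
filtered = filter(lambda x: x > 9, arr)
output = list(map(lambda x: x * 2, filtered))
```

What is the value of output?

Step 1: Filter arr for elements > 9:
  21: kept
  10: kept
  3: removed
  9: removed
  7: removed
  25: kept
  15: kept
Step 2: Map x * 2 on filtered [21, 10, 25, 15]:
  21 -> 42
  10 -> 20
  25 -> 50
  15 -> 30
Therefore output = [42, 20, 50, 30].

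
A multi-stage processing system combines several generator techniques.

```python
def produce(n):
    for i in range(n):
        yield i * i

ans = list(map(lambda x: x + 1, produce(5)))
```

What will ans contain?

Step 1: produce(5) yields squares: [0, 1, 4, 9, 16].
Step 2: map adds 1 to each: [1, 2, 5, 10, 17].
Therefore ans = [1, 2, 5, 10, 17].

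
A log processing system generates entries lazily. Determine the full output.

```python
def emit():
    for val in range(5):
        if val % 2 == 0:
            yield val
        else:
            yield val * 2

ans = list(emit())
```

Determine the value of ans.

Step 1: For each val in range(5), yield val if even, else val*2:
  val=0 (even): yield 0
  val=1 (odd): yield 1*2 = 2
  val=2 (even): yield 2
  val=3 (odd): yield 3*2 = 6
  val=4 (even): yield 4
Therefore ans = [0, 2, 2, 6, 4].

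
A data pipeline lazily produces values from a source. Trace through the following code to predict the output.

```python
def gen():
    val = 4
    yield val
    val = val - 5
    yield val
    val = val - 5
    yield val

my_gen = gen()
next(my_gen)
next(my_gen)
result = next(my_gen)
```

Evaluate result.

Step 1: Trace through generator execution:
  Yield 1: val starts at 4, yield 4
  Yield 2: val = 4 - 5 = -1, yield -1
  Yield 3: val = -1 - 5 = -6, yield -6
Step 2: First next() gets 4, second next() gets the second value, third next() yields -6.
Therefore result = -6.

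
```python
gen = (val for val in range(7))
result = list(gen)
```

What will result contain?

Step 1: Generator expression iterates range(7): [0, 1, 2, 3, 4, 5, 6].
Step 2: list() collects all values.
Therefore result = [0, 1, 2, 3, 4, 5, 6].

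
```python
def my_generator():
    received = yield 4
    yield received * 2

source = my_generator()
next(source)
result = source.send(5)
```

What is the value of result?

Step 1: next(source) advances to first yield, producing 4.
Step 2: send(5) resumes, received = 5.
Step 3: yield received * 2 = 5 * 2 = 10.
Therefore result = 10.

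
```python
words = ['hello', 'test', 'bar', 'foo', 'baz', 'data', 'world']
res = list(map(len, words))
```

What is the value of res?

Step 1: Map len() to each word:
  'hello' -> 5
  'test' -> 4
  'bar' -> 3
  'foo' -> 3
  'baz' -> 3
  'data' -> 4
  'world' -> 5
Therefore res = [5, 4, 3, 3, 3, 4, 5].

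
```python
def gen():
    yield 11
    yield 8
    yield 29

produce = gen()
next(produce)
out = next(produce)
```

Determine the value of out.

Step 1: gen() creates a generator.
Step 2: next(produce) yields 11 (consumed and discarded).
Step 3: next(produce) yields 8, assigned to out.
Therefore out = 8.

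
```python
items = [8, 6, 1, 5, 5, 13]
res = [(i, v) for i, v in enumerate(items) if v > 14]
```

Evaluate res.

Step 1: Filter enumerate([8, 6, 1, 5, 5, 13]) keeping v > 14:
  (0, 8): 8 <= 14, excluded
  (1, 6): 6 <= 14, excluded
  (2, 1): 1 <= 14, excluded
  (3, 5): 5 <= 14, excluded
  (4, 5): 5 <= 14, excluded
  (5, 13): 13 <= 14, excluded
Therefore res = [].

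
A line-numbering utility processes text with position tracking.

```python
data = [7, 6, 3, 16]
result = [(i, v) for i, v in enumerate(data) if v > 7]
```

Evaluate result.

Step 1: Filter enumerate([7, 6, 3, 16]) keeping v > 7:
  (0, 7): 7 <= 7, excluded
  (1, 6): 6 <= 7, excluded
  (2, 3): 3 <= 7, excluded
  (3, 16): 16 > 7, included
Therefore result = [(3, 16)].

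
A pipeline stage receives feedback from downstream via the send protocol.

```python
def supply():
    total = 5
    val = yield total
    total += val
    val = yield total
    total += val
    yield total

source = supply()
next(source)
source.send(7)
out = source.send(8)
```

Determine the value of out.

Step 1: next() -> yield total=5.
Step 2: send(7) -> val=7, total = 5+7 = 12, yield 12.
Step 3: send(8) -> val=8, total = 12+8 = 20, yield 20.
Therefore out = 20.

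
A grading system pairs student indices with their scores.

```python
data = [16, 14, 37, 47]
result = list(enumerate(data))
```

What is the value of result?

Step 1: enumerate pairs each element with its index:
  (0, 16)
  (1, 14)
  (2, 37)
  (3, 47)
Therefore result = [(0, 16), (1, 14), (2, 37), (3, 47)].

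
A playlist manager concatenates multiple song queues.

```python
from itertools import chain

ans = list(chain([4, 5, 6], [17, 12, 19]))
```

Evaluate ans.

Step 1: chain() concatenates iterables: [4, 5, 6] + [17, 12, 19].
Therefore ans = [4, 5, 6, 17, 12, 19].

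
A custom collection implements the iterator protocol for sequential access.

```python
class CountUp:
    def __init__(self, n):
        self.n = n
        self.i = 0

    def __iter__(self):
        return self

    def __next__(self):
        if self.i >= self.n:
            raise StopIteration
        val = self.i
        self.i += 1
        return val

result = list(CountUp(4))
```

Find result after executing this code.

Step 1: CountUp(4) creates an iterator counting 0 to 3.
Step 2: list() consumes all values: [0, 1, 2, 3].
Therefore result = [0, 1, 2, 3].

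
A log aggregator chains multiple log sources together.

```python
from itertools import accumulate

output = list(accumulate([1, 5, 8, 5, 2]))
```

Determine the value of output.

Step 1: accumulate computes running sums:
  + 1 = 1
  + 5 = 6
  + 8 = 14
  + 5 = 19
  + 2 = 21
Therefore output = [1, 6, 14, 19, 21].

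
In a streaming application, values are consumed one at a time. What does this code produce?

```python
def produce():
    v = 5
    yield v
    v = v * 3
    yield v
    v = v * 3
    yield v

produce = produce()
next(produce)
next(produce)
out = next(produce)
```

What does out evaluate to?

Step 1: Trace through generator execution:
  Yield 1: v starts at 5, yield 5
  Yield 2: v = 5 * 3 = 15, yield 15
  Yield 3: v = 15 * 3 = 45, yield 45
Step 2: First next() gets 5, second next() gets the second value, third next() yields 45.
Therefore out = 45.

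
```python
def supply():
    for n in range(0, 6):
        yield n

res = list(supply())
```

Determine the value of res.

Step 1: The generator yields each value from range(0, 6).
Step 2: list() consumes all yields: [0, 1, 2, 3, 4, 5].
Therefore res = [0, 1, 2, 3, 4, 5].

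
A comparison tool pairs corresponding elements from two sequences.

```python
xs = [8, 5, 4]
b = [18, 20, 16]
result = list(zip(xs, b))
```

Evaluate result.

Step 1: zip pairs elements at same index:
  Index 0: (8, 18)
  Index 1: (5, 20)
  Index 2: (4, 16)
Therefore result = [(8, 18), (5, 20), (4, 16)].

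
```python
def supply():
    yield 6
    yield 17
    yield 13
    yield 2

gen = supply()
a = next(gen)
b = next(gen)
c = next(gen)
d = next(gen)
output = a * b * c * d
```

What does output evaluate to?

Step 1: Create generator and consume all values:
  a = next(gen) = 6
  b = next(gen) = 17
  c = next(gen) = 13
  d = next(gen) = 2
Step 2: output = 6 * 17 * 13 * 2 = 2652.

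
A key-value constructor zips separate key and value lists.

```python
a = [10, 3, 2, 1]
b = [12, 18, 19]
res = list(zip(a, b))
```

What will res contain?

Step 1: zip stops at shortest (len(a)=4, len(b)=3):
  Index 0: (10, 12)
  Index 1: (3, 18)
  Index 2: (2, 19)
Step 2: Last element of a (1) has no pair, dropped.
Therefore res = [(10, 12), (3, 18), (2, 19)].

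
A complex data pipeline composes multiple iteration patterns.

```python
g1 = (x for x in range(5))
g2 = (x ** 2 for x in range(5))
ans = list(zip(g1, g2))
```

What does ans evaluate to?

Step 1: g1 produces [0, 1, 2, 3, 4].
Step 2: g2 produces [0, 1, 4, 9, 16].
Step 3: zip pairs them: [(0, 0), (1, 1), (2, 4), (3, 9), (4, 16)].
Therefore ans = [(0, 0), (1, 1), (2, 4), (3, 9), (4, 16)].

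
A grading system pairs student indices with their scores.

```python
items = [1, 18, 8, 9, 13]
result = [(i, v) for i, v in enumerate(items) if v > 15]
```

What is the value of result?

Step 1: Filter enumerate([1, 18, 8, 9, 13]) keeping v > 15:
  (0, 1): 1 <= 15, excluded
  (1, 18): 18 > 15, included
  (2, 8): 8 <= 15, excluded
  (3, 9): 9 <= 15, excluded
  (4, 13): 13 <= 15, excluded
Therefore result = [(1, 18)].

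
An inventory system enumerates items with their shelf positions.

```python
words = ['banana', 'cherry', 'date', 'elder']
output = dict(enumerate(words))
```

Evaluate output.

Step 1: enumerate pairs indices with words:
  0 -> 'banana'
  1 -> 'cherry'
  2 -> 'date'
  3 -> 'elder'
Therefore output = {0: 'banana', 1: 'cherry', 2: 'date', 3: 'elder'}.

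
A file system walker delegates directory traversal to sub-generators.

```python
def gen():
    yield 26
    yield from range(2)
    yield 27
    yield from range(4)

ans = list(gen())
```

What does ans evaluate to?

Step 1: Trace yields in order:
  yield 26
  yield 0
  yield 1
  yield 27
  yield 0
  yield 1
  yield 2
  yield 3
Therefore ans = [26, 0, 1, 27, 0, 1, 2, 3].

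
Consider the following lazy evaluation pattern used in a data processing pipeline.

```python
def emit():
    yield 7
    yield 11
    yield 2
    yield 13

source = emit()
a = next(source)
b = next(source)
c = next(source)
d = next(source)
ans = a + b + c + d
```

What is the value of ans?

Step 1: Create generator and consume all values:
  a = next(source) = 7
  b = next(source) = 11
  c = next(source) = 2
  d = next(source) = 13
Step 2: ans = 7 + 11 + 2 + 13 = 33.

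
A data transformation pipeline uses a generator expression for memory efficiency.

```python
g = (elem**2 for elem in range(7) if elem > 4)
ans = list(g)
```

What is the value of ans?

Step 1: For range(7), keep elem > 4, then square:
  elem=0: 0 <= 4, excluded
  elem=1: 1 <= 4, excluded
  elem=2: 2 <= 4, excluded
  elem=3: 3 <= 4, excluded
  elem=4: 4 <= 4, excluded
  elem=5: 5 > 4, yield 5**2 = 25
  elem=6: 6 > 4, yield 6**2 = 36
Therefore ans = [25, 36].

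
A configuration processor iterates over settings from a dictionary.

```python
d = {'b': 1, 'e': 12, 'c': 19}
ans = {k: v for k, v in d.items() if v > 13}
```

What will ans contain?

Step 1: Filter items where value > 13:
  'b': 1 <= 13: removed
  'e': 12 <= 13: removed
  'c': 19 > 13: kept
Therefore ans = {'c': 19}.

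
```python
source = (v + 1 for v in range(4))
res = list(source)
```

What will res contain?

Step 1: For each v in range(4), compute v+1:
  v=0: 0+1 = 1
  v=1: 1+1 = 2
  v=2: 2+1 = 3
  v=3: 3+1 = 4
Therefore res = [1, 2, 3, 4].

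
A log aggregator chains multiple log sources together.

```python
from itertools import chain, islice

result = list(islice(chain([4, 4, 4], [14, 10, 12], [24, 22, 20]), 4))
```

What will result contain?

Step 1: chain([4, 4, 4], [14, 10, 12], [24, 22, 20]) = [4, 4, 4, 14, 10, 12, 24, 22, 20].
Step 2: islice takes first 4 elements: [4, 4, 4, 14].
Therefore result = [4, 4, 4, 14].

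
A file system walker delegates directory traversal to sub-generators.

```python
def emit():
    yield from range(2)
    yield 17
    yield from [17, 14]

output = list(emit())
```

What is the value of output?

Step 1: Trace yields in order:
  yield 0
  yield 1
  yield 17
  yield 17
  yield 14
Therefore output = [0, 1, 17, 17, 14].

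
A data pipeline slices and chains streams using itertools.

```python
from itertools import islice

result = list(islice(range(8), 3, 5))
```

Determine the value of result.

Step 1: islice(range(8), 3, 5) takes elements at indices [3, 5).
Step 2: Elements: [3, 4].
Therefore result = [3, 4].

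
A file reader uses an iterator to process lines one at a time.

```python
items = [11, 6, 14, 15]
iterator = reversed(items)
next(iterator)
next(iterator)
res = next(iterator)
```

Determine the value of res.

Step 1: reversed([11, 6, 14, 15]) gives iterator: [15, 14, 6, 11].
Step 2: First next() = 15, second next() = 14.
Step 3: Third next() = 6.
Therefore res = 6.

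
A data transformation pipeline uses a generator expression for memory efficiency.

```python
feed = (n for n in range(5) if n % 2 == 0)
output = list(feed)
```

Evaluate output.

Step 1: Filter range(5) keeping only even values:
  n=0: even, included
  n=1: odd, excluded
  n=2: even, included
  n=3: odd, excluded
  n=4: even, included
Therefore output = [0, 2, 4].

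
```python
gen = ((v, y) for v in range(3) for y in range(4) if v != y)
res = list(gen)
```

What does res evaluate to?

Step 1: Nested generator over range(3) x range(4) where v != y:
  (0, 0): excluded (v == y)
  (0, 1): included
  (0, 2): included
  (0, 3): included
  (1, 0): included
  (1, 1): excluded (v == y)
  (1, 2): included
  (1, 3): included
  (2, 0): included
  (2, 1): included
  (2, 2): excluded (v == y)
  (2, 3): included
Therefore res = [(0, 1), (0, 2), (0, 3), (1, 0), (1, 2), (1, 3), (2, 0), (2, 1), (2, 3)].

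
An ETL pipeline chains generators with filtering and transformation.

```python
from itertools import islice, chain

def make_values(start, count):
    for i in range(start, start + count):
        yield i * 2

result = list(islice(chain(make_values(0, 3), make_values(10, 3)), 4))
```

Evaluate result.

Step 1: make_values(0, 3) yields [0, 2, 4].
Step 2: make_values(10, 3) yields [20, 22, 24].
Step 3: chain concatenates: [0, 2, 4, 20, 22, 24].
Step 4: islice takes first 4: [0, 2, 4, 20].
Therefore result = [0, 2, 4, 20].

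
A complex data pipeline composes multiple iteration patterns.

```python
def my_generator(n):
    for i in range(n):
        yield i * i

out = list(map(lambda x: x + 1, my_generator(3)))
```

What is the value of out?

Step 1: my_generator(3) yields squares: [0, 1, 4].
Step 2: map adds 1 to each: [1, 2, 5].
Therefore out = [1, 2, 5].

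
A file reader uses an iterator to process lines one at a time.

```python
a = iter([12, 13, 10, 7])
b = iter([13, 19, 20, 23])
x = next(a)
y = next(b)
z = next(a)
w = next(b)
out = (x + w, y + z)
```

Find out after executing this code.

Step 1: a iterates [12, 13, 10, 7], b iterates [13, 19, 20, 23].
Step 2: x = next(a) = 12, y = next(b) = 13.
Step 3: z = next(a) = 13, w = next(b) = 19.
Step 4: out = (12 + 19, 13 + 13) = (31, 26).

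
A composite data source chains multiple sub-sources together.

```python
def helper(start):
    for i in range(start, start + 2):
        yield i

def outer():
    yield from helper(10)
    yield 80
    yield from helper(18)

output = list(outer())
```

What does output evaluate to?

Step 1: outer() delegates to helper(10):
  yield 10
  yield 11
Step 2: yield 80
Step 3: Delegates to helper(18):
  yield 18
  yield 19
Therefore output = [10, 11, 80, 18, 19].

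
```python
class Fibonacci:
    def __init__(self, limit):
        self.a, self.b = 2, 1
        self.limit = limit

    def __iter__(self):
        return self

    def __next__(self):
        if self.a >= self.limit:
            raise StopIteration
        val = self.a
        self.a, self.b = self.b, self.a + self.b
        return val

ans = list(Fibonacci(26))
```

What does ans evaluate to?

Step 1: Fibonacci-like sequence (a=2, b=1) until >= 26:
  Yield 2, then a,b = 1,3
  Yield 1, then a,b = 3,4
  Yield 3, then a,b = 4,7
  Yield 4, then a,b = 7,11
  Yield 7, then a,b = 11,18
  Yield 11, then a,b = 18,29
  Yield 18, then a,b = 29,47
Step 2: 29 >= 26, stop.
Therefore ans = [2, 1, 3, 4, 7, 11, 18].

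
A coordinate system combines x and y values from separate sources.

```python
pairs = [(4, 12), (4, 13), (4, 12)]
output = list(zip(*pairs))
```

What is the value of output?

Step 1: zip(*pairs) transposes: unzips [(4, 12), (4, 13), (4, 12)] into separate sequences.
Step 2: First elements: (4, 4, 4), second elements: (12, 13, 12).
Therefore output = [(4, 4, 4), (12, 13, 12)].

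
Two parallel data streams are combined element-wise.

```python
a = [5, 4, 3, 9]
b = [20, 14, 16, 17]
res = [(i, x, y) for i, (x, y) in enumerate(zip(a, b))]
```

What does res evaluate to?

Step 1: enumerate(zip(a, b)) gives index with paired elements:
  i=0: (5, 20)
  i=1: (4, 14)
  i=2: (3, 16)
  i=3: (9, 17)
Therefore res = [(0, 5, 20), (1, 4, 14), (2, 3, 16), (3, 9, 17)].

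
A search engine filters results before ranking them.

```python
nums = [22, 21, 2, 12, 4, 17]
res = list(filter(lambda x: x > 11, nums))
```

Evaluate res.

Step 1: Filter elements > 11:
  22: kept
  21: kept
  2: removed
  12: kept
  4: removed
  17: kept
Therefore res = [22, 21, 12, 17].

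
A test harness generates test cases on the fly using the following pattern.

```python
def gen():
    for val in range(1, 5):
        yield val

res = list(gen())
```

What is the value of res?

Step 1: The generator yields each value from range(1, 5).
Step 2: list() consumes all yields: [1, 2, 3, 4].
Therefore res = [1, 2, 3, 4].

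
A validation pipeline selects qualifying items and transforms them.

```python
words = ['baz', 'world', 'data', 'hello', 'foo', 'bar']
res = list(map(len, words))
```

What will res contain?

Step 1: Map len() to each word:
  'baz' -> 3
  'world' -> 5
  'data' -> 4
  'hello' -> 5
  'foo' -> 3
  'bar' -> 3
Therefore res = [3, 5, 4, 5, 3, 3].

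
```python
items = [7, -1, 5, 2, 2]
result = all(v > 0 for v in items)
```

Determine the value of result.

Step 1: Check v > 0 for each element in [7, -1, 5, 2, 2]:
  7 > 0: True
  -1 > 0: False
  5 > 0: True
  2 > 0: True
  2 > 0: True
Step 2: all() returns False.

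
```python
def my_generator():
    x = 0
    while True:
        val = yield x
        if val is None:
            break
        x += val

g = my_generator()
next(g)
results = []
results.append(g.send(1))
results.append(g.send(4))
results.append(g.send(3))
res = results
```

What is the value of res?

Step 1: next(g) -> yield 0.
Step 2: send(1) -> x = 1, yield 1.
Step 3: send(4) -> x = 5, yield 5.
Step 4: send(3) -> x = 8, yield 8.
Therefore res = [1, 5, 8].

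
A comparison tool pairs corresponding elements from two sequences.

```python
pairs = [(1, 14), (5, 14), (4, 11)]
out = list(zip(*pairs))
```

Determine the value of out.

Step 1: zip(*pairs) transposes: unzips [(1, 14), (5, 14), (4, 11)] into separate sequences.
Step 2: First elements: (1, 5, 4), second elements: (14, 14, 11).
Therefore out = [(1, 5, 4), (14, 14, 11)].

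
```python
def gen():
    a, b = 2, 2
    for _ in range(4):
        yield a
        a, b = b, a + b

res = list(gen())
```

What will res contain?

Step 1: Fibonacci-like sequence starting with a=2, b=2:
  Iteration 1: yield a=2, then a,b = 2,4
  Iteration 2: yield a=2, then a,b = 4,6
  Iteration 3: yield a=4, then a,b = 6,10
  Iteration 4: yield a=6, then a,b = 10,16
Therefore res = [2, 2, 4, 6].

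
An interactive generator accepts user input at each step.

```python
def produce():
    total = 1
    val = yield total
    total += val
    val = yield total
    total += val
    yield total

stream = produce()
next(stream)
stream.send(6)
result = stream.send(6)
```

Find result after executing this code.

Step 1: next() -> yield total=1.
Step 2: send(6) -> val=6, total = 1+6 = 7, yield 7.
Step 3: send(6) -> val=6, total = 7+6 = 13, yield 13.
Therefore result = 13.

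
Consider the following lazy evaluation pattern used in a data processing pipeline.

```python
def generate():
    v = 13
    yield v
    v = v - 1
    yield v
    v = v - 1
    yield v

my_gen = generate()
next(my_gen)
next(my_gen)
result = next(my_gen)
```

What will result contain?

Step 1: Trace through generator execution:
  Yield 1: v starts at 13, yield 13
  Yield 2: v = 13 - 1 = 12, yield 12
  Yield 3: v = 12 - 1 = 11, yield 11
Step 2: First next() gets 13, second next() gets the second value, third next() yields 11.
Therefore result = 11.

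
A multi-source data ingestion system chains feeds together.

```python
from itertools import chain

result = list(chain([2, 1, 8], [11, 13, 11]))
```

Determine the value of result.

Step 1: chain() concatenates iterables: [2, 1, 8] + [11, 13, 11].
Therefore result = [2, 1, 8, 11, 13, 11].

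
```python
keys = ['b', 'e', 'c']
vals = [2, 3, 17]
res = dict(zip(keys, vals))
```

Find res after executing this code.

Step 1: zip pairs keys with values:
  'b' -> 2
  'e' -> 3
  'c' -> 17
Therefore res = {'b': 2, 'e': 3, 'c': 17}.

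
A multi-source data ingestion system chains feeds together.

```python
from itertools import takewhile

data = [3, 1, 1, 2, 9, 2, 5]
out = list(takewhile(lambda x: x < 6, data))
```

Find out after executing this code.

Step 1: takewhile stops at first element >= 6:
  3 < 6: take
  1 < 6: take
  1 < 6: take
  2 < 6: take
  9 >= 6: stop
Therefore out = [3, 1, 1, 2].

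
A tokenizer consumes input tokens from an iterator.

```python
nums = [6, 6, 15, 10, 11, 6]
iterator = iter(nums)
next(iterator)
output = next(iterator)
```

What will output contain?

Step 1: Create iterator over [6, 6, 15, 10, 11, 6].
Step 2: next() consumes 6.
Step 3: next() returns 6.
Therefore output = 6.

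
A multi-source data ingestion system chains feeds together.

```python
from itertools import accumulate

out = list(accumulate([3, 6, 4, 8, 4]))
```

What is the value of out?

Step 1: accumulate computes running sums:
  + 3 = 3
  + 6 = 9
  + 4 = 13
  + 8 = 21
  + 4 = 25
Therefore out = [3, 9, 13, 21, 25].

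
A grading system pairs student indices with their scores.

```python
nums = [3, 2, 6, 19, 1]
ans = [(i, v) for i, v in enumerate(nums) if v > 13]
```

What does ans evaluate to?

Step 1: Filter enumerate([3, 2, 6, 19, 1]) keeping v > 13:
  (0, 3): 3 <= 13, excluded
  (1, 2): 2 <= 13, excluded
  (2, 6): 6 <= 13, excluded
  (3, 19): 19 > 13, included
  (4, 1): 1 <= 13, excluded
Therefore ans = [(3, 19)].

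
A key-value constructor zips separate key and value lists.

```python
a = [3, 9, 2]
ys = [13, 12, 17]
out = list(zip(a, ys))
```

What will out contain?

Step 1: zip pairs elements at same index:
  Index 0: (3, 13)
  Index 1: (9, 12)
  Index 2: (2, 17)
Therefore out = [(3, 13), (9, 12), (2, 17)].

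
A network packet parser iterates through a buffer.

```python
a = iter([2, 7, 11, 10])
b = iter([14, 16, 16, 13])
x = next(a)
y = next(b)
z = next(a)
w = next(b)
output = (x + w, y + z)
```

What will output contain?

Step 1: a iterates [2, 7, 11, 10], b iterates [14, 16, 16, 13].
Step 2: x = next(a) = 2, y = next(b) = 14.
Step 3: z = next(a) = 7, w = next(b) = 16.
Step 4: output = (2 + 16, 14 + 7) = (18, 21).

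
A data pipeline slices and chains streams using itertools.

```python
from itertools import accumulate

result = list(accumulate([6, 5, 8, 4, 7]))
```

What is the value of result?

Step 1: accumulate computes running sums:
  + 6 = 6
  + 5 = 11
  + 8 = 19
  + 4 = 23
  + 7 = 30
Therefore result = [6, 11, 19, 23, 30].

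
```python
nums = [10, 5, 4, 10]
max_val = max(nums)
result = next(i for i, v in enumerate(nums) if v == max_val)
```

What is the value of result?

Step 1: max([10, 5, 4, 10]) = 10.
Step 2: Find first index where value == 10:
  Index 0: 10 == 10, found!
Therefore result = 0.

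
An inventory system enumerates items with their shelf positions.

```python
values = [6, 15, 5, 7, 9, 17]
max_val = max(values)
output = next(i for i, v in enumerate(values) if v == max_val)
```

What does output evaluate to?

Step 1: max([6, 15, 5, 7, 9, 17]) = 17.
Step 2: Find first index where value == 17:
  Index 0: 6 != 17
  Index 1: 15 != 17
  Index 2: 5 != 17
  Index 3: 7 != 17
  Index 4: 9 != 17
  Index 5: 17 == 17, found!
Therefore output = 5.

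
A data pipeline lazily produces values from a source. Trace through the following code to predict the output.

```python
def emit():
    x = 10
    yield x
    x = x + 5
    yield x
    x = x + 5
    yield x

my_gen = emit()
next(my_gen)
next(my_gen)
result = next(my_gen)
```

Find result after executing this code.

Step 1: Trace through generator execution:
  Yield 1: x starts at 10, yield 10
  Yield 2: x = 10 + 5 = 15, yield 15
  Yield 3: x = 15 + 5 = 20, yield 20
Step 2: First next() gets 10, second next() gets the second value, third next() yields 20.
Therefore result = 20.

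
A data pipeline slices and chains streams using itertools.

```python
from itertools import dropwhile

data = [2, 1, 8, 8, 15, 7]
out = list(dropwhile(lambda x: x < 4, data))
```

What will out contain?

Step 1: dropwhile drops elements while < 4:
  2 < 4: dropped
  1 < 4: dropped
  8: kept (dropping stopped)
Step 2: Remaining elements kept regardless of condition.
Therefore out = [8, 8, 15, 7].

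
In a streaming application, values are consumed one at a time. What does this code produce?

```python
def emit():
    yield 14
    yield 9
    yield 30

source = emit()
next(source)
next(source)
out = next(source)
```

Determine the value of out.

Step 1: emit() creates a generator.
Step 2: next(source) yields 14 (consumed and discarded).
Step 3: next(source) yields 9 (consumed and discarded).
Step 4: next(source) yields 30, assigned to out.
Therefore out = 30.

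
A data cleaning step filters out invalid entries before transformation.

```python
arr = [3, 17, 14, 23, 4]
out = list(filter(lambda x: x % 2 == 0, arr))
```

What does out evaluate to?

Step 1: Filter elements divisible by 2:
  3 % 2 = 1: removed
  17 % 2 = 1: removed
  14 % 2 = 0: kept
  23 % 2 = 1: removed
  4 % 2 = 0: kept
Therefore out = [14, 4].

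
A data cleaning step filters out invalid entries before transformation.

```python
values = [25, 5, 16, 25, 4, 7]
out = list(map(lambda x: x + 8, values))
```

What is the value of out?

Step 1: Apply lambda x: x + 8 to each element:
  25 -> 33
  5 -> 13
  16 -> 24
  25 -> 33
  4 -> 12
  7 -> 15
Therefore out = [33, 13, 24, 33, 12, 15].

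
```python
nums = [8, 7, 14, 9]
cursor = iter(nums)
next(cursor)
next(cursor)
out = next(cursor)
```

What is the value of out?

Step 1: Create iterator over [8, 7, 14, 9].
Step 2: next() consumes 8.
Step 3: next() consumes 7.
Step 4: next() returns 14.
Therefore out = 14.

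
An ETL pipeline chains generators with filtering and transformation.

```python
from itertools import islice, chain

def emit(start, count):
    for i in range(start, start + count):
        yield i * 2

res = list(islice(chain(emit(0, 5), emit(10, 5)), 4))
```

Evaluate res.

Step 1: emit(0, 5) yields [0, 2, 4, 6, 8].
Step 2: emit(10, 5) yields [20, 22, 24, 26, 28].
Step 3: chain concatenates: [0, 2, 4, 6, 8, 20, 22, 24, 26, 28].
Step 4: islice takes first 4: [0, 2, 4, 6].
Therefore res = [0, 2, 4, 6].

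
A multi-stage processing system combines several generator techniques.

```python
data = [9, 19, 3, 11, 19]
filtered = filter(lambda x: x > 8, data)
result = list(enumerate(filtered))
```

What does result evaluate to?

Step 1: Filter [9, 19, 3, 11, 19] for > 8: [9, 19, 11, 19].
Step 2: enumerate re-indexes from 0: [(0, 9), (1, 19), (2, 11), (3, 19)].
Therefore result = [(0, 9), (1, 19), (2, 11), (3, 19)].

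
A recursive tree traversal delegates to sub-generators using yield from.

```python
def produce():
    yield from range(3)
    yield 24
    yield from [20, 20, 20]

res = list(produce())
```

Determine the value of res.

Step 1: Trace yields in order:
  yield 0
  yield 1
  yield 2
  yield 24
  yield 20
  yield 20
  yield 20
Therefore res = [0, 1, 2, 24, 20, 20, 20].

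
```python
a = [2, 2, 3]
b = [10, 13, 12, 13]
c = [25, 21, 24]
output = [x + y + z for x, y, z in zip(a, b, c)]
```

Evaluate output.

Step 1: zip three lists (truncates to shortest, len=3):
  2 + 10 + 25 = 37
  2 + 13 + 21 = 36
  3 + 12 + 24 = 39
Therefore output = [37, 36, 39].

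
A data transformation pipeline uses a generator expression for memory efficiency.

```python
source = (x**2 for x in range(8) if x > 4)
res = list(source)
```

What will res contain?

Step 1: For range(8), keep x > 4, then square:
  x=0: 0 <= 4, excluded
  x=1: 1 <= 4, excluded
  x=2: 2 <= 4, excluded
  x=3: 3 <= 4, excluded
  x=4: 4 <= 4, excluded
  x=5: 5 > 4, yield 5**2 = 25
  x=6: 6 > 4, yield 6**2 = 36
  x=7: 7 > 4, yield 7**2 = 49
Therefore res = [25, 36, 49].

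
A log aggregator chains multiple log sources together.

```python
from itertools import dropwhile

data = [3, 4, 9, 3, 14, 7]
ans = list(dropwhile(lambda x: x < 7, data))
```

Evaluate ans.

Step 1: dropwhile drops elements while < 7:
  3 < 7: dropped
  4 < 7: dropped
  9: kept (dropping stopped)
Step 2: Remaining elements kept regardless of condition.
Therefore ans = [9, 3, 14, 7].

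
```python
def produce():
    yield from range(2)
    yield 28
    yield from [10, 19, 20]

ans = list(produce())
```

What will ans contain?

Step 1: Trace yields in order:
  yield 0
  yield 1
  yield 28
  yield 10
  yield 19
  yield 20
Therefore ans = [0, 1, 28, 10, 19, 20].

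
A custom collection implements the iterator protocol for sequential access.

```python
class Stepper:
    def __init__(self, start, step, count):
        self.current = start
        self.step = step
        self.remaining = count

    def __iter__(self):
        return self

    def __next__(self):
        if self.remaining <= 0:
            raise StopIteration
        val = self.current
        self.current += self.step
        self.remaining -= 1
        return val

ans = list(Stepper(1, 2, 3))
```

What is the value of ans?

Step 1: Stepper starts at 1, increments by 2, for 3 steps:
  Yield 1, then current += 2
  Yield 3, then current += 2
  Yield 5, then current += 2
Therefore ans = [1, 3, 5].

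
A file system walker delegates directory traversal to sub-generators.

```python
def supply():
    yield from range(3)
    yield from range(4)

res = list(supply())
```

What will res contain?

Step 1: Trace yields in order:
  yield 0
  yield 1
  yield 2
  yield 0
  yield 1
  yield 2
  yield 3
Therefore res = [0, 1, 2, 0, 1, 2, 3].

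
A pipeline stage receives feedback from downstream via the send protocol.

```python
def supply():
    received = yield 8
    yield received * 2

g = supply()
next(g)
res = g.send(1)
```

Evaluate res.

Step 1: next(g) advances to first yield, producing 8.
Step 2: send(1) resumes, received = 1.
Step 3: yield received * 2 = 1 * 2 = 2.
Therefore res = 2.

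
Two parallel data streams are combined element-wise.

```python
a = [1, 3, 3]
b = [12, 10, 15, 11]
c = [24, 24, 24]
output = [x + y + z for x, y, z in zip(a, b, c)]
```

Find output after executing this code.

Step 1: zip three lists (truncates to shortest, len=3):
  1 + 12 + 24 = 37
  3 + 10 + 24 = 37
  3 + 15 + 24 = 42
Therefore output = [37, 37, 42].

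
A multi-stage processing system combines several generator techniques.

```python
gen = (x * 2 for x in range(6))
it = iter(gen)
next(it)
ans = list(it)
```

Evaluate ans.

Step 1: Generator produces [0, 2, 4, 6, 8, 10].
Step 2: next(it) consumes first element (0).
Step 3: list(it) collects remaining: [2, 4, 6, 8, 10].
Therefore ans = [2, 4, 6, 8, 10].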